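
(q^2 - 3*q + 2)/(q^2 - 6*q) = (q^2 - 3*q + 2)/(q*(q - 6))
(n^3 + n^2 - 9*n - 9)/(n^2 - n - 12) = (n^2 - 2*n - 3)/(n - 4)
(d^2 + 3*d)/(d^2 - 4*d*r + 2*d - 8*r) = d*(d + 3)/(d^2 - 4*d*r + 2*d - 8*r)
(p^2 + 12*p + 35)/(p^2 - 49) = (p + 5)/(p - 7)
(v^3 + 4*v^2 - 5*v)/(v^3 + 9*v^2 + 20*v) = (v - 1)/(v + 4)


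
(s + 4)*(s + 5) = s^2 + 9*s + 20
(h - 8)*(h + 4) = h^2 - 4*h - 32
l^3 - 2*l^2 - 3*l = l*(l - 3)*(l + 1)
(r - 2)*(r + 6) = r^2 + 4*r - 12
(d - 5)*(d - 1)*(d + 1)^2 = d^4 - 4*d^3 - 6*d^2 + 4*d + 5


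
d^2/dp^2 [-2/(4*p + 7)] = -64/(4*p + 7)^3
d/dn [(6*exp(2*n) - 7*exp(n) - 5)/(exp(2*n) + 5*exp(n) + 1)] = (37*exp(2*n) + 22*exp(n) + 18)*exp(n)/(exp(4*n) + 10*exp(3*n) + 27*exp(2*n) + 10*exp(n) + 1)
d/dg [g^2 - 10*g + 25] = 2*g - 10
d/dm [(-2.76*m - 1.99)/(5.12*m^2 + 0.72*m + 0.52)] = (14.1312*m^2 + 20.3776*m - 0.00240000000000018)/(26.2144*m^4 + 7.3728*m^3 + 5.8432*m^2 + 0.7488*m + 0.2704)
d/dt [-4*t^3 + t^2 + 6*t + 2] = -12*t^2 + 2*t + 6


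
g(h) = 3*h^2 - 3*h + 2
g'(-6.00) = -39.00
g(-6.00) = 128.00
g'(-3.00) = -21.00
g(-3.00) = 38.00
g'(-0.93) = -8.58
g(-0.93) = 7.38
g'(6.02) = 33.12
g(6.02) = 92.66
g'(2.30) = 10.80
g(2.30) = 10.97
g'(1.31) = 4.86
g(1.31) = 3.22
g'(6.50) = 36.00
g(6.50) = 109.25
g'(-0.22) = -4.32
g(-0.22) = 2.81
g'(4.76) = 25.56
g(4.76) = 55.69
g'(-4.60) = -30.60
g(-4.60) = 79.28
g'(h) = 6*h - 3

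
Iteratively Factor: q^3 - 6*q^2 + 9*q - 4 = (q - 4)*(q^2 - 2*q + 1) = (q - 4)*(q - 1)*(q - 1)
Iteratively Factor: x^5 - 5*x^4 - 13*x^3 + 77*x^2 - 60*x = (x - 1)*(x^4 - 4*x^3 - 17*x^2 + 60*x) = (x - 5)*(x - 1)*(x^3 + x^2 - 12*x) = (x - 5)*(x - 3)*(x - 1)*(x^2 + 4*x) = x*(x - 5)*(x - 3)*(x - 1)*(x + 4)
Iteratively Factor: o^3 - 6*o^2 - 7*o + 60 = (o + 3)*(o^2 - 9*o + 20) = (o - 4)*(o + 3)*(o - 5)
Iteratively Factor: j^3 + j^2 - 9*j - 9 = (j - 3)*(j^2 + 4*j + 3) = (j - 3)*(j + 3)*(j + 1)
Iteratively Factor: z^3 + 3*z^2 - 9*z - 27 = (z + 3)*(z^2 - 9) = (z - 3)*(z + 3)*(z + 3)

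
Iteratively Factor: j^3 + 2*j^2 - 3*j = (j + 3)*(j^2 - j) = (j - 1)*(j + 3)*(j)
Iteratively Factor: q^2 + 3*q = (q + 3)*(q)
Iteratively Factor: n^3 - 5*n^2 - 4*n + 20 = (n - 2)*(n^2 - 3*n - 10) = (n - 5)*(n - 2)*(n + 2)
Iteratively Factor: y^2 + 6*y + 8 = (y + 2)*(y + 4)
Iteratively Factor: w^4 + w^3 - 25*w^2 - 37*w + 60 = (w - 5)*(w^3 + 6*w^2 + 5*w - 12) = (w - 5)*(w + 4)*(w^2 + 2*w - 3) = (w - 5)*(w + 3)*(w + 4)*(w - 1)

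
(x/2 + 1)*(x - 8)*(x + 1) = x^3/2 - 5*x^2/2 - 11*x - 8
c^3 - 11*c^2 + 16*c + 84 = (c - 7)*(c - 6)*(c + 2)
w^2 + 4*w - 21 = (w - 3)*(w + 7)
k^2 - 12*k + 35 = (k - 7)*(k - 5)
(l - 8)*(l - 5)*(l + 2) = l^3 - 11*l^2 + 14*l + 80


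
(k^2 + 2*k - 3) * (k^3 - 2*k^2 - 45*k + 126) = k^5 - 52*k^3 + 42*k^2 + 387*k - 378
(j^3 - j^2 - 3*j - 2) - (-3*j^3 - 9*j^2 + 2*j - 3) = 4*j^3 + 8*j^2 - 5*j + 1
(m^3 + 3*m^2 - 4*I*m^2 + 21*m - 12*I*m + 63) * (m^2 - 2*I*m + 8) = m^5 + 3*m^4 - 6*I*m^4 + 21*m^3 - 18*I*m^3 + 63*m^2 - 74*I*m^2 + 168*m - 222*I*m + 504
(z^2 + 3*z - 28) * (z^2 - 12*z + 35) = z^4 - 9*z^3 - 29*z^2 + 441*z - 980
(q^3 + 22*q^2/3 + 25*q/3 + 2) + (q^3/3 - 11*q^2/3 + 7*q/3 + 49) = 4*q^3/3 + 11*q^2/3 + 32*q/3 + 51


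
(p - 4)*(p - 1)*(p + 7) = p^3 + 2*p^2 - 31*p + 28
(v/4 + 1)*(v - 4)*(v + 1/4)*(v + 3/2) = v^4/4 + 7*v^3/16 - 125*v^2/32 - 7*v - 3/2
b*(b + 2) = b^2 + 2*b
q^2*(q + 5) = q^3 + 5*q^2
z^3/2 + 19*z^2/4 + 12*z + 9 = (z/2 + 1)*(z + 3/2)*(z + 6)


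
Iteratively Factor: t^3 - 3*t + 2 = (t - 1)*(t^2 + t - 2) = (t - 1)^2*(t + 2)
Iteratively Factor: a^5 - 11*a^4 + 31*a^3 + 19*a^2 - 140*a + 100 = (a + 2)*(a^4 - 13*a^3 + 57*a^2 - 95*a + 50) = (a - 2)*(a + 2)*(a^3 - 11*a^2 + 35*a - 25) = (a - 5)*(a - 2)*(a + 2)*(a^2 - 6*a + 5) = (a - 5)^2*(a - 2)*(a + 2)*(a - 1)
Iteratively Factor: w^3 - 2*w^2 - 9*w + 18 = (w - 3)*(w^2 + w - 6) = (w - 3)*(w - 2)*(w + 3)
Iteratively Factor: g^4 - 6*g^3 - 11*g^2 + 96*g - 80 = (g - 5)*(g^3 - g^2 - 16*g + 16) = (g - 5)*(g + 4)*(g^2 - 5*g + 4) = (g - 5)*(g - 1)*(g + 4)*(g - 4)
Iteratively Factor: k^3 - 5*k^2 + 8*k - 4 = (k - 2)*(k^2 - 3*k + 2) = (k - 2)*(k - 1)*(k - 2)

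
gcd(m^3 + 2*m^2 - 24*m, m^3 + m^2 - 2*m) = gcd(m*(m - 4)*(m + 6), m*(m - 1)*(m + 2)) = m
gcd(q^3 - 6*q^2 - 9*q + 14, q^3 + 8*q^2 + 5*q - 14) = q^2 + q - 2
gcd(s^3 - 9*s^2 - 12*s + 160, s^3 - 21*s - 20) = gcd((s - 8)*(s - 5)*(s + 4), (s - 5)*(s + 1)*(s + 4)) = s^2 - s - 20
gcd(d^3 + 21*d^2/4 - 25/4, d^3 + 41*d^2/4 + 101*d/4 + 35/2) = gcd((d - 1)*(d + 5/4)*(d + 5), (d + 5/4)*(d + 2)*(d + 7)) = d + 5/4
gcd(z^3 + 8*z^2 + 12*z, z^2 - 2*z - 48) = z + 6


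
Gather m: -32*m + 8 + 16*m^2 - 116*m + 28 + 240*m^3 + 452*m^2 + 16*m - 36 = 240*m^3 + 468*m^2 - 132*m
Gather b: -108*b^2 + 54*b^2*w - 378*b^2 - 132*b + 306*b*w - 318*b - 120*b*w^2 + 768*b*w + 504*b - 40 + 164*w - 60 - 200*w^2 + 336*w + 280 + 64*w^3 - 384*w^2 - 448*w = b^2*(54*w - 486) + b*(-120*w^2 + 1074*w + 54) + 64*w^3 - 584*w^2 + 52*w + 180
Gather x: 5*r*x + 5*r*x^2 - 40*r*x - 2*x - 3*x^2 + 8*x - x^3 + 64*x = -x^3 + x^2*(5*r - 3) + x*(70 - 35*r)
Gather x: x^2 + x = x^2 + x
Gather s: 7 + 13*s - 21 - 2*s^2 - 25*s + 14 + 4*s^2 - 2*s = 2*s^2 - 14*s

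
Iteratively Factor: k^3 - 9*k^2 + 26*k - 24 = (k - 2)*(k^2 - 7*k + 12) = (k - 4)*(k - 2)*(k - 3)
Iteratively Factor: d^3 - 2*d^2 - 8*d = (d)*(d^2 - 2*d - 8) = d*(d - 4)*(d + 2)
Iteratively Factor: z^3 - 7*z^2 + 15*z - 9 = (z - 1)*(z^2 - 6*z + 9) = (z - 3)*(z - 1)*(z - 3)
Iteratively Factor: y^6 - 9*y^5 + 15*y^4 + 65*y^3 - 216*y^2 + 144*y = (y - 4)*(y^5 - 5*y^4 - 5*y^3 + 45*y^2 - 36*y) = y*(y - 4)*(y^4 - 5*y^3 - 5*y^2 + 45*y - 36) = y*(y - 4)*(y - 3)*(y^3 - 2*y^2 - 11*y + 12) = y*(y - 4)*(y - 3)*(y - 1)*(y^2 - y - 12) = y*(y - 4)^2*(y - 3)*(y - 1)*(y + 3)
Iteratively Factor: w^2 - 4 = (w - 2)*(w + 2)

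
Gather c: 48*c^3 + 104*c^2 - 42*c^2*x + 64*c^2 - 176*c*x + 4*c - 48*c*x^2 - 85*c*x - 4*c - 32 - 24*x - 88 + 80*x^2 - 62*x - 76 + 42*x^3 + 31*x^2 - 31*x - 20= 48*c^3 + c^2*(168 - 42*x) + c*(-48*x^2 - 261*x) + 42*x^3 + 111*x^2 - 117*x - 216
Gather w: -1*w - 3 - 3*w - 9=-4*w - 12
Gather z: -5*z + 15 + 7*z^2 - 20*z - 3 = 7*z^2 - 25*z + 12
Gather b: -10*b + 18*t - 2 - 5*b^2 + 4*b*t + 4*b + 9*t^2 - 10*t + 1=-5*b^2 + b*(4*t - 6) + 9*t^2 + 8*t - 1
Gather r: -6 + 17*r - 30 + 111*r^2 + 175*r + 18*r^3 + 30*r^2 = 18*r^3 + 141*r^2 + 192*r - 36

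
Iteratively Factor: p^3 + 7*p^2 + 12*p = (p)*(p^2 + 7*p + 12) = p*(p + 3)*(p + 4)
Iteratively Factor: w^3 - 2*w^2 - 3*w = (w)*(w^2 - 2*w - 3) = w*(w - 3)*(w + 1)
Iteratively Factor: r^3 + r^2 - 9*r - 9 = (r + 3)*(r^2 - 2*r - 3) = (r + 1)*(r + 3)*(r - 3)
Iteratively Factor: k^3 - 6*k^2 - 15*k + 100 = (k + 4)*(k^2 - 10*k + 25) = (k - 5)*(k + 4)*(k - 5)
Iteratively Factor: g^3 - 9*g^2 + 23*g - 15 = (g - 3)*(g^2 - 6*g + 5) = (g - 5)*(g - 3)*(g - 1)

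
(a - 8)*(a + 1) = a^2 - 7*a - 8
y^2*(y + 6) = y^3 + 6*y^2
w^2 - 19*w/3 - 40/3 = (w - 8)*(w + 5/3)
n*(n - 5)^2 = n^3 - 10*n^2 + 25*n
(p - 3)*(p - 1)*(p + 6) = p^3 + 2*p^2 - 21*p + 18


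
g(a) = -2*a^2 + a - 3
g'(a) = 1 - 4*a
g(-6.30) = -88.68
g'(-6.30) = 26.20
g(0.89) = -3.69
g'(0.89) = -2.56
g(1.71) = -7.14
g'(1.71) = -5.84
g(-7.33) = -117.79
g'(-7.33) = 30.32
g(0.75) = -3.38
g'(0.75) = -2.00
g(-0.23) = -3.34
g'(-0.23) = 1.92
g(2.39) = -12.03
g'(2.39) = -8.56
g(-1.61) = -9.79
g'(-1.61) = 7.44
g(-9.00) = -174.00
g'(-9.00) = 37.00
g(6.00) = -69.00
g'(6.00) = -23.00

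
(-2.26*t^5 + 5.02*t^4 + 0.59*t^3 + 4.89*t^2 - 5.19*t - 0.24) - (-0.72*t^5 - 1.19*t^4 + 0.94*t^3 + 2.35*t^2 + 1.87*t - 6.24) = -1.54*t^5 + 6.21*t^4 - 0.35*t^3 + 2.54*t^2 - 7.06*t + 6.0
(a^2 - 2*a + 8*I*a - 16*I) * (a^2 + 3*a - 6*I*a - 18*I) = a^4 + a^3 + 2*I*a^3 + 42*a^2 + 2*I*a^2 + 48*a - 12*I*a - 288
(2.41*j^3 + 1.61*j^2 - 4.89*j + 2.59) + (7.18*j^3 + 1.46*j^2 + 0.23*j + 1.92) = 9.59*j^3 + 3.07*j^2 - 4.66*j + 4.51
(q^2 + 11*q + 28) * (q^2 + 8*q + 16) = q^4 + 19*q^3 + 132*q^2 + 400*q + 448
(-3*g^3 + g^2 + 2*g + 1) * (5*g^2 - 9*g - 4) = -15*g^5 + 32*g^4 + 13*g^3 - 17*g^2 - 17*g - 4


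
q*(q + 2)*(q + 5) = q^3 + 7*q^2 + 10*q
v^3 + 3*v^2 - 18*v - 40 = (v - 4)*(v + 2)*(v + 5)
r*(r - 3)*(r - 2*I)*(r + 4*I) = r^4 - 3*r^3 + 2*I*r^3 + 8*r^2 - 6*I*r^2 - 24*r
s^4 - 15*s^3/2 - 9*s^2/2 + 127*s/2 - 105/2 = (s - 7)*(s - 5/2)*(s - 1)*(s + 3)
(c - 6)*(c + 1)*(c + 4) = c^3 - c^2 - 26*c - 24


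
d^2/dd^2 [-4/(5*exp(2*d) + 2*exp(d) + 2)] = 8*(-4*(5*exp(d) + 1)^2*exp(d) + (10*exp(d) + 1)*(5*exp(2*d) + 2*exp(d) + 2))*exp(d)/(5*exp(2*d) + 2*exp(d) + 2)^3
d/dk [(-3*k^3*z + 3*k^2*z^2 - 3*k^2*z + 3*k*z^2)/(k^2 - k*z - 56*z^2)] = 3*z*(k*(2*k - z)*(k^2 - k*z + k - z) + (-k^2 + k*z + 56*z^2)*(3*k^2 - 2*k*z + 2*k - z))/(-k^2 + k*z + 56*z^2)^2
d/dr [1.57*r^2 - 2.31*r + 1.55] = 3.14*r - 2.31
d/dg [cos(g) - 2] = -sin(g)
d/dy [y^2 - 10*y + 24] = 2*y - 10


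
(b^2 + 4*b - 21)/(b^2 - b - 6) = (b + 7)/(b + 2)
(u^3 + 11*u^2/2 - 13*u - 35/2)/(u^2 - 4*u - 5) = (2*u^2 + 9*u - 35)/(2*(u - 5))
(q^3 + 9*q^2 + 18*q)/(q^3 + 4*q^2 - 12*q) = (q + 3)/(q - 2)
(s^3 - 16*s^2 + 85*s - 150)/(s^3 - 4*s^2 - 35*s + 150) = (s - 6)/(s + 6)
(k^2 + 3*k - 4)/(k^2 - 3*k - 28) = (k - 1)/(k - 7)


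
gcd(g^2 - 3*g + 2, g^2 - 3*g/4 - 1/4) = g - 1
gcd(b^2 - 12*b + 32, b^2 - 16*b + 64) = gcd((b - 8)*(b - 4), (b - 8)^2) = b - 8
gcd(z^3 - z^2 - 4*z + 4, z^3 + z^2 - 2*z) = z^2 + z - 2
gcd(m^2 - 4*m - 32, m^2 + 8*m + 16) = m + 4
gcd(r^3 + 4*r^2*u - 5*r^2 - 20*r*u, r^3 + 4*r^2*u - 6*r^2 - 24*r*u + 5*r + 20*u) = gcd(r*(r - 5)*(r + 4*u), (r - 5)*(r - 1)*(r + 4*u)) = r^2 + 4*r*u - 5*r - 20*u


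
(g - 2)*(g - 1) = g^2 - 3*g + 2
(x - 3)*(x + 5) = x^2 + 2*x - 15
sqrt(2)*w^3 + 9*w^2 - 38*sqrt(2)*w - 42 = (w - 3*sqrt(2))*(w + 7*sqrt(2))*(sqrt(2)*w + 1)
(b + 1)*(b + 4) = b^2 + 5*b + 4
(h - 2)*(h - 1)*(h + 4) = h^3 + h^2 - 10*h + 8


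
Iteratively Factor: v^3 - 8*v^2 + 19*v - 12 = (v - 3)*(v^2 - 5*v + 4) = (v - 3)*(v - 1)*(v - 4)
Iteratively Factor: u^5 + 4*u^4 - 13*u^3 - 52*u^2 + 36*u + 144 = (u + 2)*(u^4 + 2*u^3 - 17*u^2 - 18*u + 72) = (u - 3)*(u + 2)*(u^3 + 5*u^2 - 2*u - 24) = (u - 3)*(u + 2)*(u + 3)*(u^2 + 2*u - 8) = (u - 3)*(u - 2)*(u + 2)*(u + 3)*(u + 4)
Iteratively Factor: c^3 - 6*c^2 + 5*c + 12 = (c - 4)*(c^2 - 2*c - 3) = (c - 4)*(c + 1)*(c - 3)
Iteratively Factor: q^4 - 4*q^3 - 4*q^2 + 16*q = (q + 2)*(q^3 - 6*q^2 + 8*q) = (q - 2)*(q + 2)*(q^2 - 4*q) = q*(q - 2)*(q + 2)*(q - 4)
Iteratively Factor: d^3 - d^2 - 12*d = (d)*(d^2 - d - 12) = d*(d + 3)*(d - 4)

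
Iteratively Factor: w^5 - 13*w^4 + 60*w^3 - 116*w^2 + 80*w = (w - 4)*(w^4 - 9*w^3 + 24*w^2 - 20*w) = (w - 4)*(w - 2)*(w^3 - 7*w^2 + 10*w) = w*(w - 4)*(w - 2)*(w^2 - 7*w + 10) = w*(w - 5)*(w - 4)*(w - 2)*(w - 2)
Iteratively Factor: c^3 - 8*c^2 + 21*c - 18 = (c - 2)*(c^2 - 6*c + 9) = (c - 3)*(c - 2)*(c - 3)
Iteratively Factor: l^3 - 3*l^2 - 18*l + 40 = (l - 2)*(l^2 - l - 20) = (l - 2)*(l + 4)*(l - 5)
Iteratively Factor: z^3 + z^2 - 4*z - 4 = (z + 1)*(z^2 - 4) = (z + 1)*(z + 2)*(z - 2)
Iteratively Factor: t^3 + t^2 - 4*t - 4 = (t + 2)*(t^2 - t - 2) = (t - 2)*(t + 2)*(t + 1)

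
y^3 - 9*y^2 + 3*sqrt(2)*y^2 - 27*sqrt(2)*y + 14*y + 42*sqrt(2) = (y - 7)*(y - 2)*(y + 3*sqrt(2))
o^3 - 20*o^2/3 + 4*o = o*(o - 6)*(o - 2/3)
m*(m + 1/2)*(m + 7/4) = m^3 + 9*m^2/4 + 7*m/8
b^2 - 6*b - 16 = (b - 8)*(b + 2)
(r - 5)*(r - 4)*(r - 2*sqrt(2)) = r^3 - 9*r^2 - 2*sqrt(2)*r^2 + 20*r + 18*sqrt(2)*r - 40*sqrt(2)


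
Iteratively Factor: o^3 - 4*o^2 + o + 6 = (o - 2)*(o^2 - 2*o - 3) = (o - 3)*(o - 2)*(o + 1)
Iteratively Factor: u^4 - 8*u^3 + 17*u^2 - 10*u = (u)*(u^3 - 8*u^2 + 17*u - 10) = u*(u - 5)*(u^2 - 3*u + 2) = u*(u - 5)*(u - 1)*(u - 2)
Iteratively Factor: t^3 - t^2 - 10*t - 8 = (t - 4)*(t^2 + 3*t + 2) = (t - 4)*(t + 2)*(t + 1)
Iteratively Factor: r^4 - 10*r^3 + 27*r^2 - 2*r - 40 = (r - 5)*(r^3 - 5*r^2 + 2*r + 8) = (r - 5)*(r - 2)*(r^2 - 3*r - 4) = (r - 5)*(r - 4)*(r - 2)*(r + 1)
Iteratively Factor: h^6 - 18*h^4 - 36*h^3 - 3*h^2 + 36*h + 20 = (h + 1)*(h^5 - h^4 - 17*h^3 - 19*h^2 + 16*h + 20) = (h - 1)*(h + 1)*(h^4 - 17*h^2 - 36*h - 20) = (h - 1)*(h + 1)*(h + 2)*(h^3 - 2*h^2 - 13*h - 10) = (h - 5)*(h - 1)*(h + 1)*(h + 2)*(h^2 + 3*h + 2) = (h - 5)*(h - 1)*(h + 1)^2*(h + 2)*(h + 2)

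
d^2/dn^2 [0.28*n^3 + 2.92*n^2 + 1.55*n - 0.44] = 1.68*n + 5.84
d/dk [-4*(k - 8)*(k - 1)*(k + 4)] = -12*k^2 + 40*k + 112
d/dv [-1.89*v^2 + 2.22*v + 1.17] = 2.22 - 3.78*v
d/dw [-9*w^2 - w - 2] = -18*w - 1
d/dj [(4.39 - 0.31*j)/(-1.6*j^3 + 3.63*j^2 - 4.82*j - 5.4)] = (-0.992*j^3 + 22.1973*j^2 - 31.8714*j + 22.8338)/(2.56*j^6 - 11.616*j^5 + 28.6009*j^4 - 17.7132*j^3 - 15.9716*j^2 + 52.056*j + 29.16)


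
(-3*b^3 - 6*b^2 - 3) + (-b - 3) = -3*b^3 - 6*b^2 - b - 6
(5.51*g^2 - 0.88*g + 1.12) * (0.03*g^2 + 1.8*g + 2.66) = 0.1653*g^4 + 9.8916*g^3 + 13.1062*g^2 - 0.3248*g + 2.9792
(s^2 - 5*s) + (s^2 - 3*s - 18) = 2*s^2 - 8*s - 18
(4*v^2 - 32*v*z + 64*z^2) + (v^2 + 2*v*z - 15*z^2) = 5*v^2 - 30*v*z + 49*z^2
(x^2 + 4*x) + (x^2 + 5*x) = 2*x^2 + 9*x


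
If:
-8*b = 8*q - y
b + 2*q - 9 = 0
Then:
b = y/4 - 9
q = 9 - y/8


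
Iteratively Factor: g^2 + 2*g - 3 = (g - 1)*(g + 3)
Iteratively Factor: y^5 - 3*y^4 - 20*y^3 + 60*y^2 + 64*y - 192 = (y - 2)*(y^4 - y^3 - 22*y^2 + 16*y + 96) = (y - 3)*(y - 2)*(y^3 + 2*y^2 - 16*y - 32) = (y - 3)*(y - 2)*(y + 2)*(y^2 - 16) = (y - 3)*(y - 2)*(y + 2)*(y + 4)*(y - 4)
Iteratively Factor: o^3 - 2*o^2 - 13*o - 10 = (o - 5)*(o^2 + 3*o + 2) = (o - 5)*(o + 1)*(o + 2)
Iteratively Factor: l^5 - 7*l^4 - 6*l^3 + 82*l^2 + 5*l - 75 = (l - 5)*(l^4 - 2*l^3 - 16*l^2 + 2*l + 15) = (l - 5)^2*(l^3 + 3*l^2 - l - 3) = (l - 5)^2*(l - 1)*(l^2 + 4*l + 3) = (l - 5)^2*(l - 1)*(l + 1)*(l + 3)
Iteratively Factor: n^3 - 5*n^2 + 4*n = (n - 4)*(n^2 - n) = (n - 4)*(n - 1)*(n)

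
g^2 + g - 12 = (g - 3)*(g + 4)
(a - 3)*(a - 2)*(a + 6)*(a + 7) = a^4 + 8*a^3 - 17*a^2 - 132*a + 252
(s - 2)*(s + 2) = s^2 - 4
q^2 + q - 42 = (q - 6)*(q + 7)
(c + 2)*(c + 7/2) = c^2 + 11*c/2 + 7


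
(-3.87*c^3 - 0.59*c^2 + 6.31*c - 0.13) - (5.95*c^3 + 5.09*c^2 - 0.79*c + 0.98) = -9.82*c^3 - 5.68*c^2 + 7.1*c - 1.11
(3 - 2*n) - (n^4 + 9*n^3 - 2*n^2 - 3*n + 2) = -n^4 - 9*n^3 + 2*n^2 + n + 1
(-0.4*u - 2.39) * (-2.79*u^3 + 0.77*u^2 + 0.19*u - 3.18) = 1.116*u^4 + 6.3601*u^3 - 1.9163*u^2 + 0.8179*u + 7.6002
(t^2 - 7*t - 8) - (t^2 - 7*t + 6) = -14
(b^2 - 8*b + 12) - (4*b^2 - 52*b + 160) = -3*b^2 + 44*b - 148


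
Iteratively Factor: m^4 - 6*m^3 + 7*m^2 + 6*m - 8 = (m - 4)*(m^3 - 2*m^2 - m + 2) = (m - 4)*(m - 1)*(m^2 - m - 2) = (m - 4)*(m - 2)*(m - 1)*(m + 1)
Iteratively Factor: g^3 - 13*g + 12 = (g - 1)*(g^2 + g - 12) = (g - 3)*(g - 1)*(g + 4)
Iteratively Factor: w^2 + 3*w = (w)*(w + 3)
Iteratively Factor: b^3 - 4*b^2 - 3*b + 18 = (b - 3)*(b^2 - b - 6) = (b - 3)^2*(b + 2)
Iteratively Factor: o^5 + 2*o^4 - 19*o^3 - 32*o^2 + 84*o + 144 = (o + 4)*(o^4 - 2*o^3 - 11*o^2 + 12*o + 36) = (o + 2)*(o + 4)*(o^3 - 4*o^2 - 3*o + 18) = (o - 3)*(o + 2)*(o + 4)*(o^2 - o - 6) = (o - 3)^2*(o + 2)*(o + 4)*(o + 2)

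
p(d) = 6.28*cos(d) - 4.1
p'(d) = -6.28*sin(d)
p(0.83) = 0.14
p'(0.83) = -4.63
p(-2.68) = -9.72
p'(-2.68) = 2.80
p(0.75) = 0.50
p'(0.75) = -4.28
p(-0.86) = -0.00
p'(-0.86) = 4.76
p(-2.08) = -7.16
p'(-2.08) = 5.48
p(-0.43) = 1.61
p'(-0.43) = 2.62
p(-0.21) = 2.04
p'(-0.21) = 1.31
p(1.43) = -3.22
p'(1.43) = -6.22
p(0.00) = 2.18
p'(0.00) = 0.00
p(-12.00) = 1.20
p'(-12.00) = -3.37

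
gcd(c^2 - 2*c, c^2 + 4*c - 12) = c - 2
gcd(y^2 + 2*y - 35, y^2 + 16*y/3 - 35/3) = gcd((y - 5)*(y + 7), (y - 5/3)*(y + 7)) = y + 7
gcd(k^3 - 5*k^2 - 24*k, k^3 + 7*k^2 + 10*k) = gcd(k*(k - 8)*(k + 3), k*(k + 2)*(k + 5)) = k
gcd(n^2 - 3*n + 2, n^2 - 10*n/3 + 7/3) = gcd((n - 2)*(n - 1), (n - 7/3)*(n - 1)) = n - 1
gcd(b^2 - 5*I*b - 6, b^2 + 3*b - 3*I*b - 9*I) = b - 3*I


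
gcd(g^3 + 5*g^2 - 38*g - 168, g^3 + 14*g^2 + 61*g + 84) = g^2 + 11*g + 28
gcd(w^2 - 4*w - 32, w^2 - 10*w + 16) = w - 8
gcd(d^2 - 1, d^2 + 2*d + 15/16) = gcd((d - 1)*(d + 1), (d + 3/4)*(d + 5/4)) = 1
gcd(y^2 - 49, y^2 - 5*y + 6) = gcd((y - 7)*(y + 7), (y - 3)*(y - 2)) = 1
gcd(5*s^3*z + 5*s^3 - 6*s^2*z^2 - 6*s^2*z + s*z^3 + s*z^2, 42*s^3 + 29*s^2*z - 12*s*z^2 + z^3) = 1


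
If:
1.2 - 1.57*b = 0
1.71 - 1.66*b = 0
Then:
No Solution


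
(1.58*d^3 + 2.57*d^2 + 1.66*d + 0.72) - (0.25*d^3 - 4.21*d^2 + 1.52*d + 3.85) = 1.33*d^3 + 6.78*d^2 + 0.14*d - 3.13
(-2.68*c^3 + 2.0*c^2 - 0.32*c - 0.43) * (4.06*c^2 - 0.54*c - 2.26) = -10.8808*c^5 + 9.5672*c^4 + 3.6776*c^3 - 6.093*c^2 + 0.9554*c + 0.9718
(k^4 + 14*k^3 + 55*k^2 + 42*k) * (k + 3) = k^5 + 17*k^4 + 97*k^3 + 207*k^2 + 126*k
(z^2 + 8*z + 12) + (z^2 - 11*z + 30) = 2*z^2 - 3*z + 42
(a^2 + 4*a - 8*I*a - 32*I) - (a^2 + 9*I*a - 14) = 4*a - 17*I*a + 14 - 32*I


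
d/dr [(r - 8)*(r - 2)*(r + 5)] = 3*r^2 - 10*r - 34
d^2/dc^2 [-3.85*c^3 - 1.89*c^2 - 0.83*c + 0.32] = -23.1*c - 3.78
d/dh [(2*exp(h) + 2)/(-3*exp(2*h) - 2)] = 2*(6*(exp(h) + 1)*exp(h) - 3*exp(2*h) - 2)*exp(h)/(3*exp(2*h) + 2)^2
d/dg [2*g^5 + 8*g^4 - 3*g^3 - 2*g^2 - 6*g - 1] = 10*g^4 + 32*g^3 - 9*g^2 - 4*g - 6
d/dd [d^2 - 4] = 2*d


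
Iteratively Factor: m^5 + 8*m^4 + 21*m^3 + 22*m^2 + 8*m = (m + 1)*(m^4 + 7*m^3 + 14*m^2 + 8*m) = (m + 1)*(m + 2)*(m^3 + 5*m^2 + 4*m) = (m + 1)^2*(m + 2)*(m^2 + 4*m) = m*(m + 1)^2*(m + 2)*(m + 4)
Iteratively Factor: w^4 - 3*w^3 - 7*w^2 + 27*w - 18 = (w - 2)*(w^3 - w^2 - 9*w + 9) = (w - 2)*(w + 3)*(w^2 - 4*w + 3) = (w - 2)*(w - 1)*(w + 3)*(w - 3)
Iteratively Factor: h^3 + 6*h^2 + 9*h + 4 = (h + 1)*(h^2 + 5*h + 4) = (h + 1)*(h + 4)*(h + 1)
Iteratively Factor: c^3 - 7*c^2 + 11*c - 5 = (c - 1)*(c^2 - 6*c + 5) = (c - 5)*(c - 1)*(c - 1)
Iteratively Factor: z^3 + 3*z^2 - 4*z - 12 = (z + 3)*(z^2 - 4) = (z - 2)*(z + 3)*(z + 2)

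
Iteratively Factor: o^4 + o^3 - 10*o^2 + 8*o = (o + 4)*(o^3 - 3*o^2 + 2*o) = (o - 1)*(o + 4)*(o^2 - 2*o) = (o - 2)*(o - 1)*(o + 4)*(o)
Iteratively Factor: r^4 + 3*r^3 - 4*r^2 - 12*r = (r + 3)*(r^3 - 4*r) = (r + 2)*(r + 3)*(r^2 - 2*r) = (r - 2)*(r + 2)*(r + 3)*(r)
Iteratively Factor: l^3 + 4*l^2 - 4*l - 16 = (l - 2)*(l^2 + 6*l + 8) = (l - 2)*(l + 2)*(l + 4)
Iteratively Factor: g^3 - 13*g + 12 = (g + 4)*(g^2 - 4*g + 3) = (g - 3)*(g + 4)*(g - 1)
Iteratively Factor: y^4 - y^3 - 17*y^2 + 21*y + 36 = (y + 4)*(y^3 - 5*y^2 + 3*y + 9) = (y - 3)*(y + 4)*(y^2 - 2*y - 3) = (y - 3)^2*(y + 4)*(y + 1)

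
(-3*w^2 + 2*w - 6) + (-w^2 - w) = -4*w^2 + w - 6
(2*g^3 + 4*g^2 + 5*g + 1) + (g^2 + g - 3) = 2*g^3 + 5*g^2 + 6*g - 2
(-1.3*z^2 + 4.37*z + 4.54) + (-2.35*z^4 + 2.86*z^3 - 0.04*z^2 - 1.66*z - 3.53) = -2.35*z^4 + 2.86*z^3 - 1.34*z^2 + 2.71*z + 1.01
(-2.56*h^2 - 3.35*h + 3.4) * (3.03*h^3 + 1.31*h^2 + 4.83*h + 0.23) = -7.7568*h^5 - 13.5041*h^4 - 6.4513*h^3 - 12.3153*h^2 + 15.6515*h + 0.782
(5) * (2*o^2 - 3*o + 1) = 10*o^2 - 15*o + 5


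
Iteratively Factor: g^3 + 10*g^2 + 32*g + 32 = (g + 2)*(g^2 + 8*g + 16) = (g + 2)*(g + 4)*(g + 4)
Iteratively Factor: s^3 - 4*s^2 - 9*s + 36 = (s - 3)*(s^2 - s - 12) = (s - 3)*(s + 3)*(s - 4)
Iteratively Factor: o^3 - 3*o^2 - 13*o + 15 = (o - 1)*(o^2 - 2*o - 15) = (o - 1)*(o + 3)*(o - 5)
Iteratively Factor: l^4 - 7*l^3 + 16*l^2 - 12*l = (l - 2)*(l^3 - 5*l^2 + 6*l) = (l - 3)*(l - 2)*(l^2 - 2*l) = l*(l - 3)*(l - 2)*(l - 2)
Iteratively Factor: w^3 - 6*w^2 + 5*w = (w)*(w^2 - 6*w + 5) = w*(w - 1)*(w - 5)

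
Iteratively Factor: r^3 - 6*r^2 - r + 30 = (r - 3)*(r^2 - 3*r - 10) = (r - 5)*(r - 3)*(r + 2)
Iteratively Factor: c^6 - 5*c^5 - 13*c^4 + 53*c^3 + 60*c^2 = (c - 4)*(c^5 - c^4 - 17*c^3 - 15*c^2) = c*(c - 4)*(c^4 - c^3 - 17*c^2 - 15*c) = c^2*(c - 4)*(c^3 - c^2 - 17*c - 15) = c^2*(c - 4)*(c + 1)*(c^2 - 2*c - 15) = c^2*(c - 4)*(c + 1)*(c + 3)*(c - 5)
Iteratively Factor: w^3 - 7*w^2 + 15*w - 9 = (w - 1)*(w^2 - 6*w + 9) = (w - 3)*(w - 1)*(w - 3)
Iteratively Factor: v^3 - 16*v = (v - 4)*(v^2 + 4*v) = (v - 4)*(v + 4)*(v)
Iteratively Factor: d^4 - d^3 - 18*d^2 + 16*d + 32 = (d - 2)*(d^3 + d^2 - 16*d - 16) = (d - 2)*(d + 4)*(d^2 - 3*d - 4) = (d - 4)*(d - 2)*(d + 4)*(d + 1)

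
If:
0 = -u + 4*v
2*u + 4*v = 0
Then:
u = 0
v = 0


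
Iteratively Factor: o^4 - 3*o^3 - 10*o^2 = (o + 2)*(o^3 - 5*o^2) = o*(o + 2)*(o^2 - 5*o) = o*(o - 5)*(o + 2)*(o)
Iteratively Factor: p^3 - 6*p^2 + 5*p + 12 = (p + 1)*(p^2 - 7*p + 12) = (p - 3)*(p + 1)*(p - 4)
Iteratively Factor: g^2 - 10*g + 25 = (g - 5)*(g - 5)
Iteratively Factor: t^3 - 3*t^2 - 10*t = (t - 5)*(t^2 + 2*t) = t*(t - 5)*(t + 2)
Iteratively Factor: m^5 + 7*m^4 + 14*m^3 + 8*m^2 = (m)*(m^4 + 7*m^3 + 14*m^2 + 8*m) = m^2*(m^3 + 7*m^2 + 14*m + 8) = m^2*(m + 1)*(m^2 + 6*m + 8) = m^2*(m + 1)*(m + 4)*(m + 2)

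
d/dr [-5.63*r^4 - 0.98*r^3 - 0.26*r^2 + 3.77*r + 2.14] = -22.52*r^3 - 2.94*r^2 - 0.52*r + 3.77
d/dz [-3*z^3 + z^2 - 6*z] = -9*z^2 + 2*z - 6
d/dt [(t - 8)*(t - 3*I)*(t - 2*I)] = 3*t^2 + t*(-16 - 10*I) - 6 + 40*I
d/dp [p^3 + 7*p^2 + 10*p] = 3*p^2 + 14*p + 10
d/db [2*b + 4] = 2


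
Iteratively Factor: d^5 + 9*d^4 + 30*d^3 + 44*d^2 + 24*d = (d + 3)*(d^4 + 6*d^3 + 12*d^2 + 8*d) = (d + 2)*(d + 3)*(d^3 + 4*d^2 + 4*d) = (d + 2)^2*(d + 3)*(d^2 + 2*d) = d*(d + 2)^2*(d + 3)*(d + 2)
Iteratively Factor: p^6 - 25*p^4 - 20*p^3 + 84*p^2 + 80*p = (p + 1)*(p^5 - p^4 - 24*p^3 + 4*p^2 + 80*p) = (p - 5)*(p + 1)*(p^4 + 4*p^3 - 4*p^2 - 16*p) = (p - 5)*(p + 1)*(p + 4)*(p^3 - 4*p) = (p - 5)*(p + 1)*(p + 2)*(p + 4)*(p^2 - 2*p) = p*(p - 5)*(p + 1)*(p + 2)*(p + 4)*(p - 2)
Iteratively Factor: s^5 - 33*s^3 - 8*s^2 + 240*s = (s + 4)*(s^4 - 4*s^3 - 17*s^2 + 60*s) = (s - 5)*(s + 4)*(s^3 + s^2 - 12*s) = (s - 5)*(s - 3)*(s + 4)*(s^2 + 4*s) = (s - 5)*(s - 3)*(s + 4)^2*(s)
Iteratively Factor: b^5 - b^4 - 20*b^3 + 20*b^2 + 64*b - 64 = (b - 2)*(b^4 + b^3 - 18*b^2 - 16*b + 32) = (b - 2)*(b + 4)*(b^3 - 3*b^2 - 6*b + 8) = (b - 2)*(b - 1)*(b + 4)*(b^2 - 2*b - 8) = (b - 4)*(b - 2)*(b - 1)*(b + 4)*(b + 2)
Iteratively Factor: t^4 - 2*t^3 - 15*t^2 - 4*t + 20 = (t - 1)*(t^3 - t^2 - 16*t - 20) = (t - 5)*(t - 1)*(t^2 + 4*t + 4) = (t - 5)*(t - 1)*(t + 2)*(t + 2)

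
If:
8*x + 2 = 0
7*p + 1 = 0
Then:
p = -1/7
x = -1/4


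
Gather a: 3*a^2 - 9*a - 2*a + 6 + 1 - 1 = 3*a^2 - 11*a + 6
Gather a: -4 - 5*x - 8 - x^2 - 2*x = -x^2 - 7*x - 12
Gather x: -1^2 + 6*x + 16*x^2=16*x^2 + 6*x - 1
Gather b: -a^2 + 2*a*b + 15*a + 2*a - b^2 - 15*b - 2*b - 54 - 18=-a^2 + 17*a - b^2 + b*(2*a - 17) - 72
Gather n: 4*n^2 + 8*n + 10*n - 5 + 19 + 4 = 4*n^2 + 18*n + 18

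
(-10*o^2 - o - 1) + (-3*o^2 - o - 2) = -13*o^2 - 2*o - 3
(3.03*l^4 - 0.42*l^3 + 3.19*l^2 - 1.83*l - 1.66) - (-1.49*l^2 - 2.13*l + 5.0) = 3.03*l^4 - 0.42*l^3 + 4.68*l^2 + 0.3*l - 6.66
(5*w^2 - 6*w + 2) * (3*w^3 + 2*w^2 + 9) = 15*w^5 - 8*w^4 - 6*w^3 + 49*w^2 - 54*w + 18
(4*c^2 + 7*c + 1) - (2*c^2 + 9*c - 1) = 2*c^2 - 2*c + 2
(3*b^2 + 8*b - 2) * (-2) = -6*b^2 - 16*b + 4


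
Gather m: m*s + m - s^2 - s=m*(s + 1) - s^2 - s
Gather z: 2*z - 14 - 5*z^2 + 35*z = -5*z^2 + 37*z - 14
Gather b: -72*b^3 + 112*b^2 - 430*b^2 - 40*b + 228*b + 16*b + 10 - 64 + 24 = -72*b^3 - 318*b^2 + 204*b - 30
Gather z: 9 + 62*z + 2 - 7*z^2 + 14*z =-7*z^2 + 76*z + 11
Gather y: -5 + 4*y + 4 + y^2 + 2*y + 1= y^2 + 6*y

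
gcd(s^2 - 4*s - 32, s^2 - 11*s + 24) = s - 8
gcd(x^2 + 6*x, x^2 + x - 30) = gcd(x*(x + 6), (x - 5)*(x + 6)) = x + 6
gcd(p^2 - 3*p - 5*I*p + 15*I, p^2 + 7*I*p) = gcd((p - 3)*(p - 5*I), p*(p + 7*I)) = 1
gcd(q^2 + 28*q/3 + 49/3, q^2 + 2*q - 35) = q + 7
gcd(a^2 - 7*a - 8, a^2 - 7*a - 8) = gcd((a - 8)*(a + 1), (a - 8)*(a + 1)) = a^2 - 7*a - 8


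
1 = 1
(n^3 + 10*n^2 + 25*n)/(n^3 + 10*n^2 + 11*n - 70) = n*(n + 5)/(n^2 + 5*n - 14)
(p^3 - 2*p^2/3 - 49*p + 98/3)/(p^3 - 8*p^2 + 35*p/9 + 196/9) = 3*(3*p^2 + 19*p - 14)/(9*p^2 - 9*p - 28)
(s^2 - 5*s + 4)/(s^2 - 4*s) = (s - 1)/s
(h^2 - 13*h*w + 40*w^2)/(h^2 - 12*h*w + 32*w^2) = (-h + 5*w)/(-h + 4*w)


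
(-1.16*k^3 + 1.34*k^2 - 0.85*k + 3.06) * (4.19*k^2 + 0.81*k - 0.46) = -4.8604*k^5 + 4.675*k^4 - 1.9425*k^3 + 11.5165*k^2 + 2.8696*k - 1.4076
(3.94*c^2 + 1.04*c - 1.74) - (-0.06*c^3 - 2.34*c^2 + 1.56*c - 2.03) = 0.06*c^3 + 6.28*c^2 - 0.52*c + 0.29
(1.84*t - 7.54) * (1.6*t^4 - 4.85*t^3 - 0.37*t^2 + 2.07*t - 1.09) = 2.944*t^5 - 20.988*t^4 + 35.8882*t^3 + 6.5986*t^2 - 17.6134*t + 8.2186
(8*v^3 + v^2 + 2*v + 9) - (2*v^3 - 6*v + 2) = 6*v^3 + v^2 + 8*v + 7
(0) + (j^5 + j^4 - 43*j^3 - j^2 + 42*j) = j^5 + j^4 - 43*j^3 - j^2 + 42*j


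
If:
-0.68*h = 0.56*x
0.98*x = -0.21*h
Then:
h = 0.00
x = 0.00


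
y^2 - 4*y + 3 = (y - 3)*(y - 1)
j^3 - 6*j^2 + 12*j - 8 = (j - 2)^3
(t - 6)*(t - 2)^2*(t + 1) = t^4 - 9*t^3 + 18*t^2 + 4*t - 24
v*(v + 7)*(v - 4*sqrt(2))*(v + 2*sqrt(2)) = v^4 - 2*sqrt(2)*v^3 + 7*v^3 - 14*sqrt(2)*v^2 - 16*v^2 - 112*v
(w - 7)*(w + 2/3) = w^2 - 19*w/3 - 14/3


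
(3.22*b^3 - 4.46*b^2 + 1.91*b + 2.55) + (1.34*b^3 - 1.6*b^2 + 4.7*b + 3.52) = 4.56*b^3 - 6.06*b^2 + 6.61*b + 6.07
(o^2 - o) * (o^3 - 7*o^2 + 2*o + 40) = o^5 - 8*o^4 + 9*o^3 + 38*o^2 - 40*o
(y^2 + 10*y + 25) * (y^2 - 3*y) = y^4 + 7*y^3 - 5*y^2 - 75*y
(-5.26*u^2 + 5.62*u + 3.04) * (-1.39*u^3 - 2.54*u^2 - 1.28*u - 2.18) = 7.3114*u^5 + 5.5486*u^4 - 11.7676*u^3 - 3.4484*u^2 - 16.1428*u - 6.6272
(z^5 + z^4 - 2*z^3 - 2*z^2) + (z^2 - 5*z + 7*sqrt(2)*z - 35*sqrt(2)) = z^5 + z^4 - 2*z^3 - z^2 - 5*z + 7*sqrt(2)*z - 35*sqrt(2)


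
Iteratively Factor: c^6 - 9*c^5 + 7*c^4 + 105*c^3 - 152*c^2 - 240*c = (c + 3)*(c^5 - 12*c^4 + 43*c^3 - 24*c^2 - 80*c) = (c - 4)*(c + 3)*(c^4 - 8*c^3 + 11*c^2 + 20*c) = (c - 5)*(c - 4)*(c + 3)*(c^3 - 3*c^2 - 4*c) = (c - 5)*(c - 4)^2*(c + 3)*(c^2 + c) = c*(c - 5)*(c - 4)^2*(c + 3)*(c + 1)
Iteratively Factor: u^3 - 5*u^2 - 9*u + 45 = (u - 5)*(u^2 - 9) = (u - 5)*(u + 3)*(u - 3)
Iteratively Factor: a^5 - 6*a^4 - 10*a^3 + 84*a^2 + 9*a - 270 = (a - 3)*(a^4 - 3*a^3 - 19*a^2 + 27*a + 90) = (a - 3)*(a + 3)*(a^3 - 6*a^2 - a + 30) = (a - 3)*(a + 2)*(a + 3)*(a^2 - 8*a + 15) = (a - 5)*(a - 3)*(a + 2)*(a + 3)*(a - 3)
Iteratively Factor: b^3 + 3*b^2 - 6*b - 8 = (b + 1)*(b^2 + 2*b - 8) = (b + 1)*(b + 4)*(b - 2)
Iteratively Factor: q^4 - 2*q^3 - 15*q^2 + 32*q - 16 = (q - 4)*(q^3 + 2*q^2 - 7*q + 4) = (q - 4)*(q - 1)*(q^2 + 3*q - 4) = (q - 4)*(q - 1)*(q + 4)*(q - 1)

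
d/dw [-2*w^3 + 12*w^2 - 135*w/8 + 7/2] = -6*w^2 + 24*w - 135/8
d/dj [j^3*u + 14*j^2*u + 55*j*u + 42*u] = u*(3*j^2 + 28*j + 55)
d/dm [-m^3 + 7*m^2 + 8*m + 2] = -3*m^2 + 14*m + 8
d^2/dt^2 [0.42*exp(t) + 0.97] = 0.42*exp(t)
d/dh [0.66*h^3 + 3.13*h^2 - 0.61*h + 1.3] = 1.98*h^2 + 6.26*h - 0.61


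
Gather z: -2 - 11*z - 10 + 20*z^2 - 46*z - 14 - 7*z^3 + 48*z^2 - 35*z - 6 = -7*z^3 + 68*z^2 - 92*z - 32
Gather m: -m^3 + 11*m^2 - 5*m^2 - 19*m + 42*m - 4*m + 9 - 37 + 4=-m^3 + 6*m^2 + 19*m - 24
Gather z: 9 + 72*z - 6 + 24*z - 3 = 96*z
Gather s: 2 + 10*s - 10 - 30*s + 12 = 4 - 20*s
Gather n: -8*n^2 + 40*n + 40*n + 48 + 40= -8*n^2 + 80*n + 88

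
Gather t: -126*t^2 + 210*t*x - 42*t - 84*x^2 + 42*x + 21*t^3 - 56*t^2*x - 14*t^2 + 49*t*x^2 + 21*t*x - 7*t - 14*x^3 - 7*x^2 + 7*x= 21*t^3 + t^2*(-56*x - 140) + t*(49*x^2 + 231*x - 49) - 14*x^3 - 91*x^2 + 49*x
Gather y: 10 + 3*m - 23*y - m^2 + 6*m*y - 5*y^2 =-m^2 + 3*m - 5*y^2 + y*(6*m - 23) + 10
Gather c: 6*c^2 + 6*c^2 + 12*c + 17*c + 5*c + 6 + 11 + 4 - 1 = 12*c^2 + 34*c + 20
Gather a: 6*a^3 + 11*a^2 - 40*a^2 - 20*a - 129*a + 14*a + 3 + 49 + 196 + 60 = 6*a^3 - 29*a^2 - 135*a + 308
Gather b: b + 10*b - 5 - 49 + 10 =11*b - 44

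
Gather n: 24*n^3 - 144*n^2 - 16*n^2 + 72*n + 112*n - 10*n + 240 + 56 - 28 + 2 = 24*n^3 - 160*n^2 + 174*n + 270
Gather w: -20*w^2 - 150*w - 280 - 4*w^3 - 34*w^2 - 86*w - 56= -4*w^3 - 54*w^2 - 236*w - 336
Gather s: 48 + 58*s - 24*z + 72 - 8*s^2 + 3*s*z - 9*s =-8*s^2 + s*(3*z + 49) - 24*z + 120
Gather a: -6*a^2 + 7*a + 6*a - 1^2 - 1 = -6*a^2 + 13*a - 2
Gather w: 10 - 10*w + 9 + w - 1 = 18 - 9*w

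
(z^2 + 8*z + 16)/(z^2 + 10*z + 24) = (z + 4)/(z + 6)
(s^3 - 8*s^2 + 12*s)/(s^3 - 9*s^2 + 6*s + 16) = s*(s - 6)/(s^2 - 7*s - 8)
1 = 1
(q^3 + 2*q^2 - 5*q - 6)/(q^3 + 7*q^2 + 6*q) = (q^2 + q - 6)/(q*(q + 6))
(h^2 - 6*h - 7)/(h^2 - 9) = (h^2 - 6*h - 7)/(h^2 - 9)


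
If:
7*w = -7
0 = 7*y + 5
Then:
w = -1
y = -5/7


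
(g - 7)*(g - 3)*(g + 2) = g^3 - 8*g^2 + g + 42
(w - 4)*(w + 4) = w^2 - 16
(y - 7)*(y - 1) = y^2 - 8*y + 7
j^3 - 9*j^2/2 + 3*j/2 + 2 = (j - 4)*(j - 1)*(j + 1/2)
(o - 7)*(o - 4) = o^2 - 11*o + 28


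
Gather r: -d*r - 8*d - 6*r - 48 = -8*d + r*(-d - 6) - 48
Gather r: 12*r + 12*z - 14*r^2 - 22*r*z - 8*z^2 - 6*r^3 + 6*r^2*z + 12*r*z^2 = -6*r^3 + r^2*(6*z - 14) + r*(12*z^2 - 22*z + 12) - 8*z^2 + 12*z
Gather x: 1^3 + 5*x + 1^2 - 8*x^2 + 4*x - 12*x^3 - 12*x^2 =-12*x^3 - 20*x^2 + 9*x + 2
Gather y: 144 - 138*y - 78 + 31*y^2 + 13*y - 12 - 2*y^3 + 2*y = -2*y^3 + 31*y^2 - 123*y + 54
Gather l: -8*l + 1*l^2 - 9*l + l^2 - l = 2*l^2 - 18*l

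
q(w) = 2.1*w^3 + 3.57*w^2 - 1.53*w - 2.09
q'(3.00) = 76.59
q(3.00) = 82.15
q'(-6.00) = 182.43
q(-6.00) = -317.99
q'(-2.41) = 17.85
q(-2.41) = -7.06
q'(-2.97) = 32.84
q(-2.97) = -21.07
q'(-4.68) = 103.04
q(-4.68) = -131.99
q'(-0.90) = -2.85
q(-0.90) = 0.65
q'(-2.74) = 26.20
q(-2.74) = -14.29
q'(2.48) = 54.92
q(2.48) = 48.10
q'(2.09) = 40.91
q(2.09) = 29.48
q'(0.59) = 4.88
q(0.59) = -1.32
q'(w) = 6.3*w^2 + 7.14*w - 1.53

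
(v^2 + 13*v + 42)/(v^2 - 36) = (v + 7)/(v - 6)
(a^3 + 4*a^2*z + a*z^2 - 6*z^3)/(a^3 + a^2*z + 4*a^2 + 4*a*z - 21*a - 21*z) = (a^3 + 4*a^2*z + a*z^2 - 6*z^3)/(a^3 + a^2*z + 4*a^2 + 4*a*z - 21*a - 21*z)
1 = 1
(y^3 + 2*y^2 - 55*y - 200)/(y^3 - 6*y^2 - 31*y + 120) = (y + 5)/(y - 3)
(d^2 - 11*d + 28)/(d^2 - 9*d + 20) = (d - 7)/(d - 5)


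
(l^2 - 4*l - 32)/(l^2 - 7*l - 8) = (l + 4)/(l + 1)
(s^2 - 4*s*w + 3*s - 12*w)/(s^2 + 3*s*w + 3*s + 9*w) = (s - 4*w)/(s + 3*w)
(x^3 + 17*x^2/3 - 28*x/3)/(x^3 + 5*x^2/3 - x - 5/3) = x*(3*x^2 + 17*x - 28)/(3*x^3 + 5*x^2 - 3*x - 5)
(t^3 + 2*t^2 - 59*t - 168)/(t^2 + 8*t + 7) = (t^2 - 5*t - 24)/(t + 1)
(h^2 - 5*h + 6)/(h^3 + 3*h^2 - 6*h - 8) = (h - 3)/(h^2 + 5*h + 4)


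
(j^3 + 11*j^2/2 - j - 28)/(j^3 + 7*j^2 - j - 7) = (j^3 + 11*j^2/2 - j - 28)/(j^3 + 7*j^2 - j - 7)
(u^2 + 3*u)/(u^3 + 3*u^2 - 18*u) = (u + 3)/(u^2 + 3*u - 18)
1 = 1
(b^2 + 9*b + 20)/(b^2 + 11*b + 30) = (b + 4)/(b + 6)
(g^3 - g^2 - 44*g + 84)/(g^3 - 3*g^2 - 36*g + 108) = (g^2 + 5*g - 14)/(g^2 + 3*g - 18)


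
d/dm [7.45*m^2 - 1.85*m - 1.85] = 14.9*m - 1.85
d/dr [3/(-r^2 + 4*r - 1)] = 6*(r - 2)/(r^2 - 4*r + 1)^2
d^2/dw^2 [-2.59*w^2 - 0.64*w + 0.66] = -5.18000000000000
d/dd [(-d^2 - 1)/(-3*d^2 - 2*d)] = 2*(d^2 - 3*d - 1)/(d^2*(9*d^2 + 12*d + 4))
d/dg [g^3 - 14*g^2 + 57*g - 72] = 3*g^2 - 28*g + 57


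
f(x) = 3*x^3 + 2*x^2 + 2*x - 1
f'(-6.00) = 302.00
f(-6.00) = -589.00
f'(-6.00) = 302.00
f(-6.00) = -589.00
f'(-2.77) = 59.98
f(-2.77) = -54.96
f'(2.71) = 78.94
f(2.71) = 78.82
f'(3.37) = 117.69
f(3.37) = 143.27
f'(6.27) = 380.90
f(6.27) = 829.64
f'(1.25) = 21.06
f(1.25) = 10.48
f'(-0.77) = 4.26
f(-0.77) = -2.72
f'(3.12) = 102.09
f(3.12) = 115.82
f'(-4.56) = 170.90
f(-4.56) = -252.99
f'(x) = 9*x^2 + 4*x + 2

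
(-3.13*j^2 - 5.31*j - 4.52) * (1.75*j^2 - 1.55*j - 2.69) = -5.4775*j^4 - 4.441*j^3 + 8.7402*j^2 + 21.2899*j + 12.1588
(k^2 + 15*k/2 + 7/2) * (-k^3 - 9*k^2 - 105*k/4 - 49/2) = -k^5 - 33*k^4/2 - 389*k^3/4 - 2023*k^2/8 - 2205*k/8 - 343/4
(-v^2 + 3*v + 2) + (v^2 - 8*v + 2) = 4 - 5*v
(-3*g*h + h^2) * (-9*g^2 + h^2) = 27*g^3*h - 9*g^2*h^2 - 3*g*h^3 + h^4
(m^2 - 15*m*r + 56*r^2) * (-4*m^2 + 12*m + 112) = -4*m^4 + 60*m^3*r + 12*m^3 - 224*m^2*r^2 - 180*m^2*r + 112*m^2 + 672*m*r^2 - 1680*m*r + 6272*r^2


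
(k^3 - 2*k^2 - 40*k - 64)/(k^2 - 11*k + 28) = (k^3 - 2*k^2 - 40*k - 64)/(k^2 - 11*k + 28)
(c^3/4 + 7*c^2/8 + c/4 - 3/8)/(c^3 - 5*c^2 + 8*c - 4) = (2*c^3 + 7*c^2 + 2*c - 3)/(8*(c^3 - 5*c^2 + 8*c - 4))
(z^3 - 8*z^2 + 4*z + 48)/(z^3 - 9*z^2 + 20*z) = (z^2 - 4*z - 12)/(z*(z - 5))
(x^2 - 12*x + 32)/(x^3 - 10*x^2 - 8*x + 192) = (x - 4)/(x^2 - 2*x - 24)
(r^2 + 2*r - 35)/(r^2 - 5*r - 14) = (-r^2 - 2*r + 35)/(-r^2 + 5*r + 14)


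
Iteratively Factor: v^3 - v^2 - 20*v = (v + 4)*(v^2 - 5*v) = v*(v + 4)*(v - 5)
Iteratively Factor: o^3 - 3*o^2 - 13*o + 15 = (o - 5)*(o^2 + 2*o - 3) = (o - 5)*(o + 3)*(o - 1)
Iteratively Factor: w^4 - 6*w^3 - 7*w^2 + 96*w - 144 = (w - 4)*(w^3 - 2*w^2 - 15*w + 36) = (w - 4)*(w - 3)*(w^2 + w - 12) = (w - 4)*(w - 3)^2*(w + 4)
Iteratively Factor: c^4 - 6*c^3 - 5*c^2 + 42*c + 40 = (c + 1)*(c^3 - 7*c^2 + 2*c + 40) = (c - 5)*(c + 1)*(c^2 - 2*c - 8) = (c - 5)*(c - 4)*(c + 1)*(c + 2)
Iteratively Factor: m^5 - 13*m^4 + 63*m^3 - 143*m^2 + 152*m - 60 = (m - 2)*(m^4 - 11*m^3 + 41*m^2 - 61*m + 30) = (m - 3)*(m - 2)*(m^3 - 8*m^2 + 17*m - 10) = (m - 5)*(m - 3)*(m - 2)*(m^2 - 3*m + 2) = (m - 5)*(m - 3)*(m - 2)^2*(m - 1)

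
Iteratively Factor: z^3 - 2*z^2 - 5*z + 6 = (z + 2)*(z^2 - 4*z + 3) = (z - 3)*(z + 2)*(z - 1)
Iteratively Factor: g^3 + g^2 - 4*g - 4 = (g - 2)*(g^2 + 3*g + 2) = (g - 2)*(g + 2)*(g + 1)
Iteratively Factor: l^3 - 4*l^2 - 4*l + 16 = (l - 4)*(l^2 - 4) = (l - 4)*(l - 2)*(l + 2)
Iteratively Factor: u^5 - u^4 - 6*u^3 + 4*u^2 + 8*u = (u - 2)*(u^4 + u^3 - 4*u^2 - 4*u) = (u - 2)*(u + 2)*(u^3 - u^2 - 2*u) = (u - 2)*(u + 1)*(u + 2)*(u^2 - 2*u) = u*(u - 2)*(u + 1)*(u + 2)*(u - 2)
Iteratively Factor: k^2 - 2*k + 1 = (k - 1)*(k - 1)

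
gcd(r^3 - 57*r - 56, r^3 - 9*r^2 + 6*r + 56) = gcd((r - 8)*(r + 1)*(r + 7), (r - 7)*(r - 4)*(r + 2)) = 1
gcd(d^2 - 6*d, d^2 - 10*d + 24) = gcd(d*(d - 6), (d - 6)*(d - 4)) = d - 6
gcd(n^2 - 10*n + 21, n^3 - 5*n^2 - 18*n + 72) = n - 3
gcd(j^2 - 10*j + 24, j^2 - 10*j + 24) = j^2 - 10*j + 24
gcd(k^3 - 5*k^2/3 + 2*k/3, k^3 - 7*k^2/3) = k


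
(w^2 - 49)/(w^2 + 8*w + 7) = (w - 7)/(w + 1)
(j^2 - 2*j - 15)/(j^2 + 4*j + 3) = (j - 5)/(j + 1)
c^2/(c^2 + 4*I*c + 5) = c^2/(c^2 + 4*I*c + 5)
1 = 1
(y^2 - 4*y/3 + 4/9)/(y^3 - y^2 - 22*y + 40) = (y^2 - 4*y/3 + 4/9)/(y^3 - y^2 - 22*y + 40)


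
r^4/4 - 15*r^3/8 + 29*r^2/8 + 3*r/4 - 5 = (r/4 + 1/4)*(r - 4)*(r - 5/2)*(r - 2)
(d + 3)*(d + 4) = d^2 + 7*d + 12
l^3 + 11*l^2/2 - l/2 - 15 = (l - 3/2)*(l + 2)*(l + 5)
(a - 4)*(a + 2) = a^2 - 2*a - 8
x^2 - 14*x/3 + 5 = (x - 3)*(x - 5/3)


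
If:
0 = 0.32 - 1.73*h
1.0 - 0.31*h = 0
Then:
No Solution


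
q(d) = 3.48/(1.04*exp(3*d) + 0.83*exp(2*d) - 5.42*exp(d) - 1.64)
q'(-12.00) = 0.00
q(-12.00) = -2.12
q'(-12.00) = 0.00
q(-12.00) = -2.12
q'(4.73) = -0.00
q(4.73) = 0.00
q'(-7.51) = 0.00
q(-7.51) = -2.12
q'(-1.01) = 0.47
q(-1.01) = -1.01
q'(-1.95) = 0.44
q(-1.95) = -1.46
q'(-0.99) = 0.47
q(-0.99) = -1.00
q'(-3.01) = 0.25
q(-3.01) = -1.83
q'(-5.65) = 0.02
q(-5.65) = -2.10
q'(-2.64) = 0.32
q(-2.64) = -1.72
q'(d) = 3.48*(-3.12*exp(3*d) - 1.66*exp(2*d) + 5.42*exp(d))/(1.04*exp(3*d) + 0.83*exp(2*d) - 5.42*exp(d) - 1.64)^2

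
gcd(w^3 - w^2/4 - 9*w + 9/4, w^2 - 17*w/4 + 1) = w - 1/4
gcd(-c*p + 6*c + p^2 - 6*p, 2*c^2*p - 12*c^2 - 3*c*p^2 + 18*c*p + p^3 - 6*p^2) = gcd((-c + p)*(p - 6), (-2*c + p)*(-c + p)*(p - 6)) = -c*p + 6*c + p^2 - 6*p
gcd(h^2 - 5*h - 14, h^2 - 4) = h + 2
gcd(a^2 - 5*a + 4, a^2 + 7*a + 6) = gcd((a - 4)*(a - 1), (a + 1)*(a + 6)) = 1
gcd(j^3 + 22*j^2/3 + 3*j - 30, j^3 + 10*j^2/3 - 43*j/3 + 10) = j^2 + 13*j/3 - 10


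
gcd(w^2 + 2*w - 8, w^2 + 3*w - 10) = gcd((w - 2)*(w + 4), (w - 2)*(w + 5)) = w - 2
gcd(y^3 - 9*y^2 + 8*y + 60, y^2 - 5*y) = y - 5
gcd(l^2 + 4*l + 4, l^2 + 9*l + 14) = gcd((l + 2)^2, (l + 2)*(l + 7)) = l + 2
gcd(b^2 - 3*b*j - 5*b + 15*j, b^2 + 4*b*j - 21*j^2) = b - 3*j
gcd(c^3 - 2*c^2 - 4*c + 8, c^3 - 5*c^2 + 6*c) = c - 2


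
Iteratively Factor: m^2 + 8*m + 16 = (m + 4)*(m + 4)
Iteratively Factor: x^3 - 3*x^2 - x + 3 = (x + 1)*(x^2 - 4*x + 3) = (x - 1)*(x + 1)*(x - 3)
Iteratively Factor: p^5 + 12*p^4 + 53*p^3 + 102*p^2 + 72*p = (p + 2)*(p^4 + 10*p^3 + 33*p^2 + 36*p) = (p + 2)*(p + 4)*(p^3 + 6*p^2 + 9*p) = (p + 2)*(p + 3)*(p + 4)*(p^2 + 3*p) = p*(p + 2)*(p + 3)*(p + 4)*(p + 3)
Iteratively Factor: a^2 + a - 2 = (a - 1)*(a + 2)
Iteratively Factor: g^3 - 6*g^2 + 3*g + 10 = (g - 2)*(g^2 - 4*g - 5) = (g - 2)*(g + 1)*(g - 5)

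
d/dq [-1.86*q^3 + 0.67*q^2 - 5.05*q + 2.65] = -5.58*q^2 + 1.34*q - 5.05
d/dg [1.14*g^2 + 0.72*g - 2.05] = 2.28*g + 0.72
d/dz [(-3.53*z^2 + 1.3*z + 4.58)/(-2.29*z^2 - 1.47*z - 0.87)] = (8.1661*z^2 + 27.1186*z + 5.6016)/(5.2441*z^4 + 6.7326*z^3 + 6.1455*z^2 + 2.5578*z + 0.7569)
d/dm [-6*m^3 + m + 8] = 1 - 18*m^2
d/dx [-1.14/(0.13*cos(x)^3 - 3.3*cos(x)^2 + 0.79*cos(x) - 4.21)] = (-0.4446*cos(x)^2 + 7.524*cos(x) - 0.9006)*sin(x)/(0.13*cos(x)^3 - 3.3*cos(x)^2 + 0.79*cos(x) - 4.21)^2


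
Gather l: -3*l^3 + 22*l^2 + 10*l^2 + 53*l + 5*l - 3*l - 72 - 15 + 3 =-3*l^3 + 32*l^2 + 55*l - 84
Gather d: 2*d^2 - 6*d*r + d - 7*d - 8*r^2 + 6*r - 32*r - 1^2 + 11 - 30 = 2*d^2 + d*(-6*r - 6) - 8*r^2 - 26*r - 20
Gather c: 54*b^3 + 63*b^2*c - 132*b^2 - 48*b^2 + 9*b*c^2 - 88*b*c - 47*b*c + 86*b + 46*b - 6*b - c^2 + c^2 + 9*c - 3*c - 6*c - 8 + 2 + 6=54*b^3 - 180*b^2 + 9*b*c^2 + 126*b + c*(63*b^2 - 135*b)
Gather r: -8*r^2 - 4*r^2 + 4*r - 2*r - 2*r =-12*r^2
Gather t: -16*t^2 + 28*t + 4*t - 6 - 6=-16*t^2 + 32*t - 12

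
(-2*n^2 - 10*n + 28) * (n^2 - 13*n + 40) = -2*n^4 + 16*n^3 + 78*n^2 - 764*n + 1120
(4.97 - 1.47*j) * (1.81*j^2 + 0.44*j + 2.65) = -2.6607*j^3 + 8.3489*j^2 - 1.7087*j + 13.1705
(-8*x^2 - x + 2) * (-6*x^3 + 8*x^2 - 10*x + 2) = 48*x^5 - 58*x^4 + 60*x^3 + 10*x^2 - 22*x + 4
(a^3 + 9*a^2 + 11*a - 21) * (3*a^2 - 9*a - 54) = 3*a^5 + 18*a^4 - 102*a^3 - 648*a^2 - 405*a + 1134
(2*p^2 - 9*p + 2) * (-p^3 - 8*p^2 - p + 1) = -2*p^5 - 7*p^4 + 68*p^3 - 5*p^2 - 11*p + 2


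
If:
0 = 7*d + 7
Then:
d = -1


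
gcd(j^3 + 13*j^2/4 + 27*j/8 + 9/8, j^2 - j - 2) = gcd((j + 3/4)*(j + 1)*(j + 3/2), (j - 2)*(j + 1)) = j + 1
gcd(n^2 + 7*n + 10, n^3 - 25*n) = n + 5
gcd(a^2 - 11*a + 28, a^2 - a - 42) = a - 7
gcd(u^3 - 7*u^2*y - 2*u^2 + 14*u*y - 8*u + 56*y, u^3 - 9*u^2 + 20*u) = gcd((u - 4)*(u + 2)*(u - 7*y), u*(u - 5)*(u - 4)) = u - 4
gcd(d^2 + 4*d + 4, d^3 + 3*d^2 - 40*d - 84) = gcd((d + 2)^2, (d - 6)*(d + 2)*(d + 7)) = d + 2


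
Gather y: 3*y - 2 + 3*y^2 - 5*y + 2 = 3*y^2 - 2*y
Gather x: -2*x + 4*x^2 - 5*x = 4*x^2 - 7*x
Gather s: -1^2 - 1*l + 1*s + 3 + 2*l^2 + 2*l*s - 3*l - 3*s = 2*l^2 - 4*l + s*(2*l - 2) + 2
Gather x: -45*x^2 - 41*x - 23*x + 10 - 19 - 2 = -45*x^2 - 64*x - 11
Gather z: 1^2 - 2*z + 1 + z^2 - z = z^2 - 3*z + 2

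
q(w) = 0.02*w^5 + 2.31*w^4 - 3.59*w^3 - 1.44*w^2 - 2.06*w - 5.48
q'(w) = 0.1*w^4 + 9.24*w^3 - 10.77*w^2 - 2.88*w - 2.06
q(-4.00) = 780.36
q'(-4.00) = -728.62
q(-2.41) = 117.67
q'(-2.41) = -183.64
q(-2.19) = 81.96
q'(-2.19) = -142.16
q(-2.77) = 198.21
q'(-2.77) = -267.22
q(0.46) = -6.98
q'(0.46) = -4.76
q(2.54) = 19.43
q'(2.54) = 76.72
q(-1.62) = 25.03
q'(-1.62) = -64.25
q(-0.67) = -3.20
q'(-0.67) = -7.72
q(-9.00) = 16488.46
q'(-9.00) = -6928.37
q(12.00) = 46435.72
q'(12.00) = 16452.82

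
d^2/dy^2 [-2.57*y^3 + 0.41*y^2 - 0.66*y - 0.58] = 0.82 - 15.42*y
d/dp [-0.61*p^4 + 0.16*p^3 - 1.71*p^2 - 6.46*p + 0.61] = -2.44*p^3 + 0.48*p^2 - 3.42*p - 6.46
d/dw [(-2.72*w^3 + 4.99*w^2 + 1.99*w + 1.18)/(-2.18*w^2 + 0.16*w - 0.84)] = (5.9296*w^4 - 0.870400000000004*w^3 + 11.991*w^2 - 3.2384*w - 1.8604)/(4.7524*w^4 - 0.6976*w^3 + 3.688*w^2 - 0.2688*w + 0.7056)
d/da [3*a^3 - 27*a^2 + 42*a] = 9*a^2 - 54*a + 42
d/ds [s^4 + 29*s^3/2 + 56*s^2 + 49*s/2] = 4*s^3 + 87*s^2/2 + 112*s + 49/2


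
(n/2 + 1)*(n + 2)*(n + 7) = n^3/2 + 11*n^2/2 + 16*n + 14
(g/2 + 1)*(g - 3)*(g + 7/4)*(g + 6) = g^4/2 + 27*g^3/8 - 13*g^2/8 - 57*g/2 - 63/2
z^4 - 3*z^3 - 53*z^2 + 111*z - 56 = (z - 8)*(z - 1)^2*(z + 7)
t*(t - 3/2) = t^2 - 3*t/2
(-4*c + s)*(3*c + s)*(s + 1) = -12*c^2*s - 12*c^2 - c*s^2 - c*s + s^3 + s^2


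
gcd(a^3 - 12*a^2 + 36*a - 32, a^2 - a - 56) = a - 8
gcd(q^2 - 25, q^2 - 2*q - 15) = q - 5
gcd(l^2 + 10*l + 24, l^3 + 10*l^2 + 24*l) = l^2 + 10*l + 24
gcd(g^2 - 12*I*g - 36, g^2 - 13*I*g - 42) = g - 6*I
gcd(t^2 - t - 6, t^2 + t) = 1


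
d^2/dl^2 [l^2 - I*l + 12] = 2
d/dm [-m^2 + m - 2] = 1 - 2*m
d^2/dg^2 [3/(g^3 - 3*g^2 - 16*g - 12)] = 6*(3*(1 - g)*(-g^3 + 3*g^2 + 16*g + 12) - (-3*g^2 + 6*g + 16)^2)/(-g^3 + 3*g^2 + 16*g + 12)^3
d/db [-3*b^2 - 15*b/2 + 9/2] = -6*b - 15/2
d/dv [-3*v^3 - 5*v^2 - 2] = v*(-9*v - 10)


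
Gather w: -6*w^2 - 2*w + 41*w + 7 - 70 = -6*w^2 + 39*w - 63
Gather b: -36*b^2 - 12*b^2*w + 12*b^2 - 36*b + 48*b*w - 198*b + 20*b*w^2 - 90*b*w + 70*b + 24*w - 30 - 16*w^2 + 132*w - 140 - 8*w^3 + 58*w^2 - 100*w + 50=b^2*(-12*w - 24) + b*(20*w^2 - 42*w - 164) - 8*w^3 + 42*w^2 + 56*w - 120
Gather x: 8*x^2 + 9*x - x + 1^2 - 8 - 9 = 8*x^2 + 8*x - 16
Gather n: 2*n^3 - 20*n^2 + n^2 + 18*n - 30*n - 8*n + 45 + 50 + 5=2*n^3 - 19*n^2 - 20*n + 100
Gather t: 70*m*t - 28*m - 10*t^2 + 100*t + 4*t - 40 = -28*m - 10*t^2 + t*(70*m + 104) - 40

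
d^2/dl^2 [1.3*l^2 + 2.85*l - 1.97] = 2.60000000000000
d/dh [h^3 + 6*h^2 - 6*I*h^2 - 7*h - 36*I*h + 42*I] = 3*h^2 + 12*h*(1 - I) - 7 - 36*I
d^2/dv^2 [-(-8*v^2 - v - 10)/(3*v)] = 20/(3*v^3)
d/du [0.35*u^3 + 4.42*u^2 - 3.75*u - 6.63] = 1.05*u^2 + 8.84*u - 3.75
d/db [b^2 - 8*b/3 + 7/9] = 2*b - 8/3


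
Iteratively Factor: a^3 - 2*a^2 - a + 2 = (a - 2)*(a^2 - 1) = (a - 2)*(a - 1)*(a + 1)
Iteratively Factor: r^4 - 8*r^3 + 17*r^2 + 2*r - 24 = (r + 1)*(r^3 - 9*r^2 + 26*r - 24) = (r - 3)*(r + 1)*(r^2 - 6*r + 8) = (r - 4)*(r - 3)*(r + 1)*(r - 2)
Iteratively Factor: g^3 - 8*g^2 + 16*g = (g - 4)*(g^2 - 4*g) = g*(g - 4)*(g - 4)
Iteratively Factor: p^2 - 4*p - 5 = (p - 5)*(p + 1)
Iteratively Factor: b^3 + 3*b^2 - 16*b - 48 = (b + 3)*(b^2 - 16) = (b - 4)*(b + 3)*(b + 4)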